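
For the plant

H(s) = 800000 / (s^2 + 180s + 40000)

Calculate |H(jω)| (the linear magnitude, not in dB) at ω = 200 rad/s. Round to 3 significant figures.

22.2

At s = jω = j200:
quadratic: (j200)² + 180·j200 + 40000 = 0 + j36000 → |·| ≈ 36000, ∠ ≈ 90.00°
|H| = 800000 / 36000 ≈ 22.222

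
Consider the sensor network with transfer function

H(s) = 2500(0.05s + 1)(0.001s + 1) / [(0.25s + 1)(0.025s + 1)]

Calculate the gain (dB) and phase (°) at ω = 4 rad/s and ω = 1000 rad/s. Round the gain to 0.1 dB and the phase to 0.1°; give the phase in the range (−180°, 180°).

At ω = 4 rad/s:
zero (1 + j4·0.05) = 1 + j0.2 → |·| ≈ 1.0198, ∠ ≈ 11.31°
zero (1 + j4·0.001) = 1 + j0.004 → |·| ≈ 1, ∠ ≈ 0.23°
pole (1 + j4·0.25) = 1 + j1 → |·| ≈ 1.4142, ∠ ≈ 45.00°
pole (1 + j4·0.025) = 1 + j0.1 → |·| ≈ 1.005, ∠ ≈ 5.71°
|H| = 2500 · 1.0198 · 1 / (1.4142 · 1.005) ≈ 1793.8
Gain = 20 log₁₀(1793.8) ≈ 65.08 dB
∠H = (11.31° + 0.23°) − (45.00° + 5.71°) = -39.17°

At ω = 1000 rad/s:
zero (1 + j1000·0.05) = 1 + j50 → |·| ≈ 50.01, ∠ ≈ 88.85°
zero (1 + j1000·0.001) = 1 + j1 → |·| ≈ 1.4142, ∠ ≈ 45.00°
pole (1 + j1000·0.25) = 1 + j250 → |·| ≈ 250, ∠ ≈ 89.77°
pole (1 + j1000·0.025) = 1 + j25 → |·| ≈ 25.02, ∠ ≈ 87.71°
|H| = 2500 · 50.01 · 1.4142 / (250 · 25.02) ≈ 28.267
Gain = 20 log₁₀(28.267) ≈ 29.03 dB
∠H = (88.85° + 45.00°) − (89.77° + 87.71°) = -43.63°

ω = 4: 65.1 dB, -39.2°; ω = 1000: 29.0 dB, -43.6°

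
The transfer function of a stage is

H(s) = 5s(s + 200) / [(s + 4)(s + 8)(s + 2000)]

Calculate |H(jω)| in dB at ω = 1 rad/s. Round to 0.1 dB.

At s = jω = j1:
zero (s+200): 200 + j1 → |·| = √(200²+1²) = √40001 ≈ 200, ∠ = arctan(1/200) ≈ 0.29°
zero at origin: s = j1 → |·| = 1, ∠ = 90.00°
pole (s+4): 4 + j1 → |·| = √(4²+1²) = √17 ≈ 4.1231, ∠ = arctan(1/4) ≈ 14.04°
pole (s+8): 8 + j1 → |·| = √(8²+1²) = √65 ≈ 8.0623, ∠ = arctan(1/8) ≈ 7.13°
pole (s+2000): 2000 + j1 → |·| = √(2000²+1²) = √4000001 ≈ 2000, ∠ = arctan(1/2000) ≈ 0.03°
|H| = 5 · 200 / 66483 ≈ 0.015041
Gain = 20 log₁₀(0.015041) ≈ -36.45 dB

-36.5 dB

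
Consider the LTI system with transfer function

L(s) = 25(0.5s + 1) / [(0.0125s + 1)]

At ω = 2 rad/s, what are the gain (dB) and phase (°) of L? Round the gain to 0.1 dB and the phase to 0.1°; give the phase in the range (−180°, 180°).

At ω = 2 rad/s:
zero (1 + j2·0.5) = 1 + j1 → |·| ≈ 1.4142, ∠ ≈ 45.00°
pole (1 + j2·0.0125) = 1 + j0.025 → |·| ≈ 1.0003, ∠ ≈ 1.43°
|L| = 25 · 1.4142 / (1.0003) ≈ 35.344
Gain = 20 log₁₀(35.344) ≈ 30.97 dB
∠L = (45.00°) − (1.43°) = 43.57°

31.0 dB, 43.6°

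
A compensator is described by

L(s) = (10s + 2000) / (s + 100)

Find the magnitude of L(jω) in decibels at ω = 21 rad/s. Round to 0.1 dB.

25.9 dB

Substitute s = j21:
Numerator: 10(j21) + 2000 = 2000 + j210
Denominator: (j21) + 100 = 100 + j21
|N| = √(2000² + 210²) ≈ 2011, ∠N ≈ 5.99°
|D| = √(100² + 21²) ≈ 102.18, ∠D ≈ 11.86°
|L| = 2011 / 102.18 ≈ 19.681
Gain = 20 log₁₀(19.681) ≈ 25.88 dB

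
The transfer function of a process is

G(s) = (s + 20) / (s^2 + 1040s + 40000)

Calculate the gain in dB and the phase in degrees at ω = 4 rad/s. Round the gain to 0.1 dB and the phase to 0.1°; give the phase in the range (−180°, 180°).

Substitute s = j4:
Numerator: (j4) + 20 = 20 + j4
Denominator: (j4)^2 + 1040(j4) + 40000 = 39984 + j4160
|N| = √(20² + 4²) ≈ 20.396, ∠N ≈ 11.31°
|D| = √(39984² + 4160²) ≈ 40200, ∠D ≈ 5.94°
|G| = 20.396 / 40200 ≈ 0.00050736
Gain = 20 log₁₀(0.00050736) ≈ -65.89 dB
∠G = 11.31° − 5.94° = 5.37°

-65.9 dB, 5.4°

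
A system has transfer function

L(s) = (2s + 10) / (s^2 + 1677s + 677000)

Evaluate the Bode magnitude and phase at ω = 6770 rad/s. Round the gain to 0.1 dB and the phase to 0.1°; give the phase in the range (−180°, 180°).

Substitute s = j6770:
Numerator: 2(j6770) + 10 = 10 + j13540
Denominator: (j6770)^2 + 1677(j6770) + 677000 = -45155900 + j11353290
|N| = √(10² + 13540²) ≈ 13540, ∠N ≈ 89.96°
|D| = √(45155900² + 11353290²) ≈ 4.6561e+07, ∠D ≈ 165.89°
|L| = 13540 / 4.6561e+07 ≈ 0.0002908
Gain = 20 log₁₀(0.0002908) ≈ -70.73 dB
∠L = 89.96° − 165.89° = -75.93°

-70.7 dB, -75.9°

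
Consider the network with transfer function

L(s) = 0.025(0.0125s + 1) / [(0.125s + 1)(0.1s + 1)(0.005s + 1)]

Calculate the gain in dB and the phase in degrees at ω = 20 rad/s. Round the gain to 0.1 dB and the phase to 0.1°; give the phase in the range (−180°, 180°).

At ω = 20 rad/s:
zero (1 + j20·0.0125) = 1 + j0.25 → |·| ≈ 1.0308, ∠ ≈ 14.04°
pole (1 + j20·0.125) = 1 + j2.5 → |·| ≈ 2.6926, ∠ ≈ 68.20°
pole (1 + j20·0.1) = 1 + j2 → |·| ≈ 2.2361, ∠ ≈ 63.43°
pole (1 + j20·0.005) = 1 + j0.1 → |·| ≈ 1.005, ∠ ≈ 5.71°
|L| = 0.025 · 1.0308 / (2.6926 · 2.2361 · 1.005) ≈ 0.0042588
Gain = 20 log₁₀(0.0042588) ≈ -47.41 dB
∠L = (14.04°) − (68.20° + 63.43° + 5.71°) = -123.30°

-47.4 dB, -123.3°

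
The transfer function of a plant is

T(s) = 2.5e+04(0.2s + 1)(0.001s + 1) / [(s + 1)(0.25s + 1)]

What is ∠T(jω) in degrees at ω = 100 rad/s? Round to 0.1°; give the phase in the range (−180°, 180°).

-84.3°

At ω = 100 rad/s:
zero (1 + j100·0.2) = 1 + j20 → |·| ≈ 20.025, ∠ ≈ 87.14°
zero (1 + j100·0.001) = 1 + j0.1 → |·| ≈ 1.005, ∠ ≈ 5.71°
pole (1 + j100·1) = 1 + j100 → |·| ≈ 100, ∠ ≈ 89.43°
pole (1 + j100·0.25) = 1 + j25 → |·| ≈ 25.02, ∠ ≈ 87.71°
∠T = (87.14° + 5.71°) − (89.43° + 87.71°) = -84.29°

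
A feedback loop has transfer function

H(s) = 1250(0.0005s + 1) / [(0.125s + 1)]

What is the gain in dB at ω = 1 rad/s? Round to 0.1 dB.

At ω = 1 rad/s:
zero (1 + j1·0.0005) = 1 + j0.0005 → |·| ≈ 1, ∠ ≈ 0.03°
pole (1 + j1·0.125) = 1 + j0.125 → |·| ≈ 1.0078, ∠ ≈ 7.13°
|H| = 1250 · 1 / (1.0078) ≈ 1240.3
Gain = 20 log₁₀(1240.3) ≈ 61.87 dB

61.9 dB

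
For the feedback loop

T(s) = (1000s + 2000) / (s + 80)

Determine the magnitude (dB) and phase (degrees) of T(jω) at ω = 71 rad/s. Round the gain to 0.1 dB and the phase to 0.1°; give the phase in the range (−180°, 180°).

56.4 dB, 46.8°

Substitute s = j71:
Numerator: 1000(j71) + 2000 = 2000 + j71000
Denominator: (j71) + 80 = 80 + j71
|N| = √(2000² + 71000²) ≈ 71028, ∠N ≈ 88.39°
|D| = √(80² + 71²) ≈ 106.96, ∠D ≈ 41.59°
|T| = 71028 / 106.96 ≈ 664.06
Gain = 20 log₁₀(664.06) ≈ 56.44 dB
∠T = 88.39° − 41.59° = 46.80°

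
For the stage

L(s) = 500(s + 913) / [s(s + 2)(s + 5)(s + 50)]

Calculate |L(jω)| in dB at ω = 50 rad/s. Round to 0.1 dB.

-25.8 dB

At s = jω = j50:
zero (s+913): 913 + j50 → |·| = √(913²+50²) = √836069 ≈ 914.37, ∠ = arctan(50/913) ≈ 3.13°
pole (s+2): 2 + j50 → |·| = √(2²+50²) = √2504 ≈ 50.04, ∠ = arctan(50/2) ≈ 87.71°
pole (s+5): 5 + j50 → |·| = √(5²+50²) = √2525 ≈ 50.249, ∠ = arctan(50/5) ≈ 84.29°
pole (s+50): 50 + j50 → |·| = √(50²+50²) = √5000 ≈ 70.711, ∠ = arctan(50/50) ≈ 45.00°
pole at origin: |s| = 50, ∠ = 90.00° (in denominator)
|L| = 500 · 914.37 / 8.89e+06 ≈ 0.051427
Gain = 20 log₁₀(0.051427) ≈ -25.78 dB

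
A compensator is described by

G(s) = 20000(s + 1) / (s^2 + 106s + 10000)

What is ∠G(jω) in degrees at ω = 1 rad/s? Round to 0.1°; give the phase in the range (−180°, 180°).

44.4°

At s = jω = j1:
zero (s+1): 1 + j1 → |·| = √(1²+1²) = √2 ≈ 1.4142, ∠ = arctan(1/1) ≈ 45.00°
quadratic: (j1)² + 106·j1 + 10000 = 9999 + j106 → |·| ≈ 9999.6, ∠ ≈ 0.61°
∠G = 45.00° − 0.61° = 44.39°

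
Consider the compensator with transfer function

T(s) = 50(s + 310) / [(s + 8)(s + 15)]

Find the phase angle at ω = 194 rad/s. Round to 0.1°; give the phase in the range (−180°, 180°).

-141.2°

At s = jω = j194:
zero (s+310): 310 + j194 → |·| = √(310²+194²) = √133736 ≈ 365.7, ∠ = arctan(194/310) ≈ 32.04°
pole (s+8): 8 + j194 → |·| = √(8²+194²) = √37700 ≈ 194.16, ∠ = arctan(194/8) ≈ 87.64°
pole (s+15): 15 + j194 → |·| = √(15²+194²) = √37861 ≈ 194.58, ∠ = arctan(194/15) ≈ 85.58°
∠T = 32.04° − 173.22° = -141.18°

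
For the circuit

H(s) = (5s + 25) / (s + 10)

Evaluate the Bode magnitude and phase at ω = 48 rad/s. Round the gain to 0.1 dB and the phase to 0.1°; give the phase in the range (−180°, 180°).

13.8 dB, 5.8°

Substitute s = j48:
Numerator: 5(j48) + 25 = 25 + j240
Denominator: (j48) + 10 = 10 + j48
|N| = √(25² + 240²) ≈ 241.3, ∠N ≈ 84.05°
|D| = √(10² + 48²) ≈ 49.031, ∠D ≈ 78.23°
|H| = 241.3 / 49.031 ≈ 4.9214
Gain = 20 log₁₀(4.9214) ≈ 13.84 dB
∠H = 84.05° − 78.23° = 5.82°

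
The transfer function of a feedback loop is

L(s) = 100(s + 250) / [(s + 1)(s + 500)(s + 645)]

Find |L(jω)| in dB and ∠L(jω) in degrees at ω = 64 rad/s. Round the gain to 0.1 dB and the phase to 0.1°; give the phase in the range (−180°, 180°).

At s = jω = j64:
zero (s+250): 250 + j64 → |·| = √(250²+64²) = √66596 ≈ 258.06, ∠ = arctan(64/250) ≈ 14.36°
pole (s+1): 1 + j64 → |·| = √(1²+64²) = √4097 ≈ 64.008, ∠ = arctan(64/1) ≈ 89.10°
pole (s+500): 500 + j64 → |·| = √(500²+64²) = √254096 ≈ 504.08, ∠ = arctan(64/500) ≈ 7.29°
pole (s+645): 645 + j64 → |·| = √(645²+64²) = √420121 ≈ 648.17, ∠ = arctan(64/645) ≈ 5.67°
|L| = 100 · 258.06 / 2.0913e+07 ≈ 0.001234
Gain = 20 log₁₀(0.001234) ≈ -58.17 dB
∠L = 14.36° − 102.06° = -87.70°

-58.2 dB, -87.7°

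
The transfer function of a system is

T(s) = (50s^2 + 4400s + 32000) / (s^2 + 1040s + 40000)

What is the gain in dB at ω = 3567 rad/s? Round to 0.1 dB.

33.7 dB

Substitute s = j3567:
Numerator: 50(j3567)^2 + 4400(j3567) + 32000 = -636142450 + j15694800
Denominator: (j3567)^2 + 1040(j3567) + 40000 = -12683489 + j3709680
|N| = √(636142450² + 15694800²) ≈ 6.3634e+08, ∠N ≈ 178.59°
|D| = √(12683489² + 3709680²) ≈ 1.3215e+07, ∠D ≈ 163.70°
|T| = 6.3634e+08 / 1.3215e+07 ≈ 48.153
Gain = 20 log₁₀(48.153) ≈ 33.65 dB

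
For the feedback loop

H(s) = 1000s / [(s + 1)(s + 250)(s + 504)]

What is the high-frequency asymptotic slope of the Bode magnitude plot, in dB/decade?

Each pole contributes −20 dB/decade at high frequency; each zero contributes +20 dB/decade.
Net: 1 zero(s) − 3 pole(s) → -40 dB/decade.

-40 dB/decade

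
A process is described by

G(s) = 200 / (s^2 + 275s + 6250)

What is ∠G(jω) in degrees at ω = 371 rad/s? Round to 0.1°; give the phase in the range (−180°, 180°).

-142.2°

Substitute s = j371:
Numerator: 200 = 200 + j0
Denominator: (j371)^2 + 275(j371) + 6250 = -131391 + j102025
|N| = √(200² + 0²) ≈ 200, ∠N ≈ 0.00°
|D| = √(131391² + 102025²) ≈ 1.6635e+05, ∠D ≈ 142.17°
∠G = 0.00° − 142.17° = -142.17°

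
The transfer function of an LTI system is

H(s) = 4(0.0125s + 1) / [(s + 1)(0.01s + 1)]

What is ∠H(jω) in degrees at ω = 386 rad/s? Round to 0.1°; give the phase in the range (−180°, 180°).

At ω = 386 rad/s:
zero (1 + j386·0.0125) = 1 + j4.825 → |·| ≈ 4.9275, ∠ ≈ 78.29°
pole (1 + j386·1) = 1 + j386 → |·| ≈ 386, ∠ ≈ 89.85°
pole (1 + j386·0.01) = 1 + j3.86 → |·| ≈ 3.9874, ∠ ≈ 75.48°
∠H = (78.29°) − (89.85° + 75.48°) = -87.04°

-87.0°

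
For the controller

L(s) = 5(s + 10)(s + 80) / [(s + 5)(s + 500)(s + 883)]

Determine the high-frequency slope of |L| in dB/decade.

-20 dB/decade

Each pole contributes −20 dB/decade at high frequency; each zero contributes +20 dB/decade.
Net: 2 zero(s) − 3 pole(s) → -20 dB/decade.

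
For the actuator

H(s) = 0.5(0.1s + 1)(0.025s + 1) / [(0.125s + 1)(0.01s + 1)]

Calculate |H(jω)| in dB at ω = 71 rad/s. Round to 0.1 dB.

At ω = 71 rad/s:
zero (1 + j71·0.1) = 1 + j7.1 → |·| ≈ 7.1701, ∠ ≈ 81.98°
zero (1 + j71·0.025) = 1 + j1.775 → |·| ≈ 2.0373, ∠ ≈ 60.60°
pole (1 + j71·0.125) = 1 + j8.875 → |·| ≈ 8.9312, ∠ ≈ 83.57°
pole (1 + j71·0.01) = 1 + j0.71 → |·| ≈ 1.2264, ∠ ≈ 35.37°
|H| = 0.5 · 7.1701 · 2.0373 / (8.9312 · 1.2264) ≈ 0.66682
Gain = 20 log₁₀(0.66682) ≈ -3.52 dB

-3.5 dB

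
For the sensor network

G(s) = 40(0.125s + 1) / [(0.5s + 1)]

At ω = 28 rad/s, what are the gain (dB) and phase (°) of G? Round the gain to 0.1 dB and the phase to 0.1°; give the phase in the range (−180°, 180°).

At ω = 28 rad/s:
zero (1 + j28·0.125) = 1 + j3.5 → |·| ≈ 3.6401, ∠ ≈ 74.05°
pole (1 + j28·0.5) = 1 + j14 → |·| ≈ 14.036, ∠ ≈ 85.91°
|G| = 40 · 3.6401 / (14.036) ≈ 10.374
Gain = 20 log₁₀(10.374) ≈ 20.32 dB
∠G = (74.05°) − (85.91°) = -11.86°

20.3 dB, -11.9°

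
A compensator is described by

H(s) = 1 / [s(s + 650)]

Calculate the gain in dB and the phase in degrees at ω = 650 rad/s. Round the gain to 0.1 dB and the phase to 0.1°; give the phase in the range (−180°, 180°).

At s = jω = j650:
pole (s+650): 650 + j650 → |·| = √(650²+650²) = √845000 ≈ 919.24, ∠ = arctan(650/650) ≈ 45.00°
pole at origin: |s| = 650, ∠ = 90.00° (in denominator)
|H| = 1 / 5.9751e+05 ≈ 1.6736e-06
Gain = 20 log₁₀(1.6736e-06) ≈ -115.53 dB
∠H = 0.00° − 135.00° = -135.00°

-115.5 dB, -135.0°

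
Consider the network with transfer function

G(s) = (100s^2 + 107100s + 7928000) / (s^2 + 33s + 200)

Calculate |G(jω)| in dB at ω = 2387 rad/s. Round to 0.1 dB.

Substitute s = j2387:
Numerator: 100(j2387)^2 + 107100(j2387) + 7928000 = -561848900 + j255647700
Denominator: (j2387)^2 + 33(j2387) + 200 = -5697569 + j78771
|N| = √(561848900² + 255647700²) ≈ 6.1728e+08, ∠N ≈ 155.53°
|D| = √(5697569² + 78771²) ≈ 5.6981e+06, ∠D ≈ 179.21°
|G| = 6.1728e+08 / 5.6981e+06 ≈ 108.33
Gain = 20 log₁₀(108.33) ≈ 40.69 dB

40.7 dB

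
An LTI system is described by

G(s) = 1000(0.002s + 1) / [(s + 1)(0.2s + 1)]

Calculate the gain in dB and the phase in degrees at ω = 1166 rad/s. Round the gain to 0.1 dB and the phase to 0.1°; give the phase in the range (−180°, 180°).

At ω = 1166 rad/s:
zero (1 + j1166·0.002) = 1 + j2.332 → |·| ≈ 2.5374, ∠ ≈ 66.79°
pole (1 + j1166·1) = 1 + j1166 → |·| ≈ 1166, ∠ ≈ 89.95°
pole (1 + j1166·0.2) = 1 + j233.2 → |·| ≈ 233.2, ∠ ≈ 89.75°
|G| = 1000 · 2.5374 / (1166 · 233.2) ≈ 0.0093317
Gain = 20 log₁₀(0.0093317) ≈ -40.60 dB
∠G = (66.79°) − (89.95° + 89.75°) = -112.91°

-40.6 dB, -112.9°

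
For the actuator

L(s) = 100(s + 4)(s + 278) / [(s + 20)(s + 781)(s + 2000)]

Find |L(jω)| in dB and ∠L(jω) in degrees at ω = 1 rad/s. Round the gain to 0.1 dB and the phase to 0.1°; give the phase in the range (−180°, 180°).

At s = jω = j1:
zero (s+4): 4 + j1 → |·| = √(4²+1²) = √17 ≈ 4.1231, ∠ = arctan(1/4) ≈ 14.04°
zero (s+278): 278 + j1 → |·| = √(278²+1²) = √77285 ≈ 278, ∠ = arctan(1/278) ≈ 0.21°
pole (s+20): 20 + j1 → |·| = √(20²+1²) = √401 ≈ 20.025, ∠ = arctan(1/20) ≈ 2.86°
pole (s+781): 781 + j1 → |·| = √(781²+1²) = √609962 ≈ 781, ∠ = arctan(1/781) ≈ 0.07°
pole (s+2000): 2000 + j1 → |·| = √(2000²+1²) = √4000001 ≈ 2000, ∠ = arctan(1/2000) ≈ 0.03°
|L| = 100 · 1146.2 / 3.1279e+07 ≈ 0.0036644
Gain = 20 log₁₀(0.0036644) ≈ -48.72 dB
∠L = 14.25° − 2.96° = 11.29°

-48.7 dB, 11.3°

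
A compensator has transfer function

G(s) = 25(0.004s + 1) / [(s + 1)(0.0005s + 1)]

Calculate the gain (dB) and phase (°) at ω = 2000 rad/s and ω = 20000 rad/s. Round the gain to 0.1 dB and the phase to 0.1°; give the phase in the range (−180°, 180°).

ω = 2000: -22.9 dB, -52.1°; ω = 20000: -40.0 dB, -85.0°

At ω = 2000 rad/s:
zero (1 + j2000·0.004) = 1 + j8 → |·| ≈ 8.0623, ∠ ≈ 82.87°
pole (1 + j2000·1) = 1 + j2000 → |·| ≈ 2000, ∠ ≈ 89.97°
pole (1 + j2000·0.0005) = 1 + j1 → |·| ≈ 1.4142, ∠ ≈ 45.00°
|G| = 25 · 8.0623 / (2000 · 1.4142) ≈ 0.071262
Gain = 20 log₁₀(0.071262) ≈ -22.94 dB
∠G = (82.87°) − (89.97° + 45.00°) = -52.10°

At ω = 20000 rad/s:
zero (1 + j20000·0.004) = 1 + j80 → |·| ≈ 80.006, ∠ ≈ 89.28°
pole (1 + j20000·1) = 1 + j20000 → |·| ≈ 20000, ∠ ≈ 90.00°
pole (1 + j20000·0.0005) = 1 + j10 → |·| ≈ 10.05, ∠ ≈ 84.29°
|G| = 25 · 80.006 / (20000 · 10.05) ≈ 0.009951
Gain = 20 log₁₀(0.009951) ≈ -40.04 dB
∠G = (89.28°) − (90.00° + 84.29°) = -85.01°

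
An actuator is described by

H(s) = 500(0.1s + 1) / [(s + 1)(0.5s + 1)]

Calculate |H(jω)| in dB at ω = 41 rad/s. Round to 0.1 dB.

8.0 dB

At ω = 41 rad/s:
zero (1 + j41·0.1) = 1 + j4.1 → |·| ≈ 4.2202, ∠ ≈ 76.29°
pole (1 + j41·1) = 1 + j41 → |·| ≈ 41.012, ∠ ≈ 88.60°
pole (1 + j41·0.5) = 1 + j20.5 → |·| ≈ 20.524, ∠ ≈ 87.21°
|H| = 500 · 4.2202 / (41.012 · 20.524) ≈ 2.5069
Gain = 20 log₁₀(2.5069) ≈ 7.98 dB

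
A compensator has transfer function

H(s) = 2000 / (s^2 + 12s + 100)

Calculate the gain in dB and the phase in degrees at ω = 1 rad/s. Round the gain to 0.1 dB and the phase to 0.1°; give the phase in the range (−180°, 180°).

At s = jω = j1:
quadratic: (j1)² + 12·j1 + 100 = 99 + j12 → |·| ≈ 99.725, ∠ ≈ 6.91°
|H| = 2000 / 99.725 ≈ 20.055
Gain = 20 log₁₀(20.055) ≈ 26.04 dB
∠H = 0.00° − 6.91° = -6.91°

26.0 dB, -6.9°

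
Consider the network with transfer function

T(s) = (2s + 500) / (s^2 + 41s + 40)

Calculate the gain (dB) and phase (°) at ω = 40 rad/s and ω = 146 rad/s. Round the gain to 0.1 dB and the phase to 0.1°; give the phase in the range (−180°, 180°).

Substitute s = j40:
Numerator: 2(j40) + 500 = 500 + j80
Denominator: (j40)^2 + 41(j40) + 40 = -1560 + j1640
|N| = √(500² + 80²) ≈ 506.36, ∠N ≈ 9.09°
|D| = √(1560² + 1640²) ≈ 2263.4, ∠D ≈ 133.57°
|T| = 506.36 / 2263.4 ≈ 0.22372
Gain = 20 log₁₀(0.22372) ≈ -13.01 dB
∠T = 9.09° − 133.57° = -124.48°

Substitute s = j146:
Numerator: 2(j146) + 500 = 500 + j292
Denominator: (j146)^2 + 41(j146) + 40 = -21276 + j5986
|N| = √(500² + 292²) ≈ 579.02, ∠N ≈ 30.28°
|D| = √(21276² + 5986²) ≈ 22102, ∠D ≈ 164.29°
|T| = 579.02 / 22102 ≈ 0.026198
Gain = 20 log₁₀(0.026198) ≈ -31.63 dB
∠T = 30.28° − 164.29° = -134.01°

ω = 40: -13.0 dB, -124.5°; ω = 146: -31.6 dB, -134.0°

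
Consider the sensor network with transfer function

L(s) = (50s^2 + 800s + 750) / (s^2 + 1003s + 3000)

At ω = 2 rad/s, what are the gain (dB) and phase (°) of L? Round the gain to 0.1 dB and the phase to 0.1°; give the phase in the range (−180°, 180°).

Substitute s = j2:
Numerator: 50(j2)^2 + 800(j2) + 750 = 550 + j1600
Denominator: (j2)^2 + 1003(j2) + 3000 = 2996 + j2006
|N| = √(550² + 1600²) ≈ 1691.9, ∠N ≈ 71.03°
|D| = √(2996² + 2006²) ≈ 3605.6, ∠D ≈ 33.80°
|L| = 1691.9 / 3605.6 ≈ 0.46924
Gain = 20 log₁₀(0.46924) ≈ -6.57 dB
∠L = 71.03° − 33.80° = 37.23°

-6.6 dB, 37.2°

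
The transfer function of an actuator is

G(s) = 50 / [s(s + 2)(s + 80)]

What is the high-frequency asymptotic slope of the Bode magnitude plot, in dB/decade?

Each pole contributes −20 dB/decade at high frequency; each zero contributes +20 dB/decade.
Net: 0 zero(s) − 3 pole(s) → -60 dB/decade.

-60 dB/decade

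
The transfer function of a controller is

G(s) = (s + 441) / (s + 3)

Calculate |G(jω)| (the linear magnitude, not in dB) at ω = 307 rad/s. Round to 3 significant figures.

Substitute s = j307:
Numerator: (j307) + 441 = 441 + j307
Denominator: (j307) + 3 = 3 + j307
|N| = √(441² + 307²) ≈ 537.34, ∠N ≈ 34.84°
|D| = √(3² + 307²) ≈ 307.01, ∠D ≈ 89.44°
|G| = 537.34 / 307.01 ≈ 1.7502

1.75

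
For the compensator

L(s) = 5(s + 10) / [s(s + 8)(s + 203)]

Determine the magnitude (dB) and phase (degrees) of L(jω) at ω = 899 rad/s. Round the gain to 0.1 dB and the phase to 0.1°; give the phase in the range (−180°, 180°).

At s = jω = j899:
zero (s+10): 10 + j899 → |·| = √(10²+899²) = √808301 ≈ 899.06, ∠ = arctan(899/10) ≈ 89.36°
pole (s+8): 8 + j899 → |·| = √(8²+899²) = √808265 ≈ 899.04, ∠ = arctan(899/8) ≈ 89.49°
pole (s+203): 203 + j899 → |·| = √(203²+899²) = √849410 ≈ 921.63, ∠ = arctan(899/203) ≈ 77.28°
pole at origin: |s| = 899, ∠ = 90.00° (in denominator)
|L| = 5 · 899.06 / 7.449e+08 ≈ 6.0348e-06
Gain = 20 log₁₀(6.0348e-06) ≈ -104.39 dB
∠L = 89.36° − 256.77° = -167.41°

-104.4 dB, -167.4°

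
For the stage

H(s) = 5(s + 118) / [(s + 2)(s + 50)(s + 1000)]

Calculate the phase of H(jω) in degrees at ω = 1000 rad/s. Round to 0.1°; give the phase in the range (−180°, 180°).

At s = jω = j1000:
zero (s+118): 118 + j1000 → |·| = √(118²+1000²) = √1013924 ≈ 1006.9, ∠ = arctan(1000/118) ≈ 83.27°
pole (s+2): 2 + j1000 → |·| = √(2²+1000²) = √1000004 ≈ 1000, ∠ = arctan(1000/2) ≈ 89.89°
pole (s+50): 50 + j1000 → |·| = √(50²+1000²) = √1002500 ≈ 1001.2, ∠ = arctan(1000/50) ≈ 87.14°
pole (s+1000): 1000 + j1000 → |·| = √(1000²+1000²) = √2000000 ≈ 1414.2, ∠ = arctan(1000/1000) ≈ 45.00°
∠H = 83.27° − 222.03° = -138.76°

-138.8°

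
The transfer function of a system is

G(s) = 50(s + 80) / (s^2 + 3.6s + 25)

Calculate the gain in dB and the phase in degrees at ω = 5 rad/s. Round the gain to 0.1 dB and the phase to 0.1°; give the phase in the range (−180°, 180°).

At s = jω = j5:
zero (s+80): 80 + j5 → |·| = √(80²+5²) = √6425 ≈ 80.156, ∠ = arctan(5/80) ≈ 3.58°
quadratic: (j5)² + 3.6·j5 + 25 = 0 + j18 → |·| ≈ 18, ∠ ≈ 90.00°
|G| = 50 · 80.156 / 18 ≈ 222.66
Gain = 20 log₁₀(222.66) ≈ 46.95 dB
∠G = 3.58° − 90.00° = -86.42°

47.0 dB, -86.4°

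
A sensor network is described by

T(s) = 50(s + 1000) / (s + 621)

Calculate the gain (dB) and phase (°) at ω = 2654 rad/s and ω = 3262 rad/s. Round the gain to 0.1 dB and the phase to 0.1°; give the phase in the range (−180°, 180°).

ω = 2654: 34.3 dB, -7.5°; ω = 3262: 34.2 dB, -6.3°

At s = jω = j2654:
zero (s+1000): 1000 + j2654 → |·| = √(1000²+2654²) = √8043716 ≈ 2836.1, ∠ = arctan(2654/1000) ≈ 69.35°
pole (s+621): 621 + j2654 → |·| = √(621²+2654²) = √7429357 ≈ 2725.7, ∠ = arctan(2654/621) ≈ 76.83°
|T| = 50 · 2836.1 / 2725.7 ≈ 52.025
Gain = 20 log₁₀(52.025) ≈ 34.32 dB
∠T = 69.35° − 76.83° = -7.48°

At s = jω = j3262:
zero (s+1000): 1000 + j3262 → |·| = √(1000²+3262²) = √11640644 ≈ 3411.8, ∠ = arctan(3262/1000) ≈ 72.96°
pole (s+621): 621 + j3262 → |·| = √(621²+3262²) = √11026285 ≈ 3320.6, ∠ = arctan(3262/621) ≈ 79.22°
|T| = 50 · 3411.8 / 3320.6 ≈ 51.373
Gain = 20 log₁₀(51.373) ≈ 34.21 dB
∠T = 72.96° − 79.22° = -6.26°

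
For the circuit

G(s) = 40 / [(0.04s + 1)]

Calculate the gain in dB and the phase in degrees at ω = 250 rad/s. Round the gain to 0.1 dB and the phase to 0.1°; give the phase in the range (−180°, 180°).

At ω = 250 rad/s:
pole (1 + j250·0.04) = 1 + j10 → |·| ≈ 10.05, ∠ ≈ 84.29°
|G| = 40 · 1 / (10.05) ≈ 3.9801
Gain = 20 log₁₀(3.9801) ≈ 12.00 dB
∠G = (0°) − (84.29°) = -84.29°

12.0 dB, -84.3°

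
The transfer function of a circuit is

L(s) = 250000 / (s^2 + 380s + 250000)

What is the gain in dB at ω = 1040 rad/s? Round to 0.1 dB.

-11.3 dB

At s = jω = j1040:
quadratic: (j1040)² + 380·j1040 + 250000 = -831600 + j395200 → |·| ≈ 9.2073e+05, ∠ ≈ 154.58°
|L| = 250000 / 9.2073e+05 ≈ 0.27152
Gain = 20 log₁₀(0.27152) ≈ -11.32 dB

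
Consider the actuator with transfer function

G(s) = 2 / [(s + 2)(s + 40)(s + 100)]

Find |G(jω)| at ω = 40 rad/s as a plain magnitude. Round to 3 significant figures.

At s = jω = j40:
pole (s+2): 2 + j40 → |·| = √(2²+40²) = √1604 ≈ 40.05, ∠ = arctan(40/2) ≈ 87.14°
pole (s+40): 40 + j40 → |·| = √(40²+40²) = √3200 ≈ 56.569, ∠ = arctan(40/40) ≈ 45.00°
pole (s+100): 100 + j40 → |·| = √(100²+40²) = √11600 ≈ 107.7, ∠ = arctan(40/100) ≈ 21.80°
|G| = 2 / 2.44e+05 ≈ 8.1967e-06

8.20e-06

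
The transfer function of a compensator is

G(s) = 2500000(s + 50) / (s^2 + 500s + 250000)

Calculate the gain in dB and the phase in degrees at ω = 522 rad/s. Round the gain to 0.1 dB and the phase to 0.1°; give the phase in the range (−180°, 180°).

74.0 dB, -10.4°

At s = jω = j522:
zero (s+50): 50 + j522 → |·| = √(50²+522²) = √274984 ≈ 524.39, ∠ = arctan(522/50) ≈ 84.53°
quadratic: (j522)² + 500·j522 + 250000 = -22484 + j261000 → |·| ≈ 2.6197e+05, ∠ ≈ 94.92°
|G| = 2500000 · 524.39 / 2.6197e+05 ≈ 5004.3
Gain = 20 log₁₀(5004.3) ≈ 73.99 dB
∠G = 84.53° − 94.92° = -10.39°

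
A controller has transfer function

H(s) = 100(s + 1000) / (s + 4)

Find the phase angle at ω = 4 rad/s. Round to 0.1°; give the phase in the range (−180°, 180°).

At s = jω = j4:
zero (s+1000): 1000 + j4 → |·| = √(1000²+4²) = √1000016 ≈ 1000, ∠ = arctan(4/1000) ≈ 0.23°
pole (s+4): 4 + j4 → |·| = √(4²+4²) = √32 ≈ 5.6569, ∠ = arctan(4/4) ≈ 45.00°
∠H = 0.23° − 45.00° = -44.77°

-44.8°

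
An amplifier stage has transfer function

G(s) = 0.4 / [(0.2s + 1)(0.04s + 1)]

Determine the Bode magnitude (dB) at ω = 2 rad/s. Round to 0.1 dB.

-8.6 dB

At ω = 2 rad/s:
pole (1 + j2·0.2) = 1 + j0.4 → |·| ≈ 1.077, ∠ ≈ 21.80°
pole (1 + j2·0.04) = 1 + j0.08 → |·| ≈ 1.0032, ∠ ≈ 4.57°
|G| = 0.4 · 1 / (1.077 · 1.0032) ≈ 0.37022
Gain = 20 log₁₀(0.37022) ≈ -8.63 dB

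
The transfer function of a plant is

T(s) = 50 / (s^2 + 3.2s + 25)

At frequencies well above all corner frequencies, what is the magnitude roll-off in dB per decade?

Each pole contributes −20 dB/decade at high frequency; each zero contributes +20 dB/decade.
Net: 0 zero(s) − 2 pole(s) → -40 dB/decade.

-40 dB/decade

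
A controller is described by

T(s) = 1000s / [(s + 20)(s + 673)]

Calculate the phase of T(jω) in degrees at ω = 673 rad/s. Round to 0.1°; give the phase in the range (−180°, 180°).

-43.3°

At s = jω = j673:
zero at origin: s = j673 → |·| = 673, ∠ = 90.00°
pole (s+20): 20 + j673 → |·| = √(20²+673²) = √453329 ≈ 673.3, ∠ = arctan(673/20) ≈ 88.30°
pole (s+673): 673 + j673 → |·| = √(673²+673²) = √905858 ≈ 951.77, ∠ = arctan(673/673) ≈ 45.00°
∠T = 90.00° − 133.30° = -43.30°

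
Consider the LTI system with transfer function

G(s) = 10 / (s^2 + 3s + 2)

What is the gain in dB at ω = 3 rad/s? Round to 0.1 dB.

Substitute s = j3:
Numerator: 10 = 10 + j0
Denominator: (j3)^2 + 3(j3) + 2 = -7 + j9
|N| = √(10² + 0²) ≈ 10, ∠N ≈ 0.00°
|D| = √(7² + 9²) ≈ 11.402, ∠D ≈ 127.87°
|G| = 10 / 11.402 ≈ 0.87704
Gain = 20 log₁₀(0.87704) ≈ -1.14 dB

-1.1 dB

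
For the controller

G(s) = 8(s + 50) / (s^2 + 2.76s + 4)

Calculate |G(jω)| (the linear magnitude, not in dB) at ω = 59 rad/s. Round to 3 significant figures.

0.178

At s = jω = j59:
zero (s+50): 50 + j59 → |·| = √(50²+59²) = √5981 ≈ 77.337, ∠ = arctan(59/50) ≈ 49.72°
quadratic: (j59)² + 2.76·j59 + 4 = -3477 + j162.84 → |·| ≈ 3480.8, ∠ ≈ 177.32°
|G| = 8 · 77.337 / 3480.8 ≈ 0.17775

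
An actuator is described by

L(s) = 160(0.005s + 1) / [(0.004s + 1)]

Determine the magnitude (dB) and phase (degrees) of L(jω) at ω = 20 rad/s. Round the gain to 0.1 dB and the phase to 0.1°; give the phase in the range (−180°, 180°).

44.1 dB, 1.1°

At ω = 20 rad/s:
zero (1 + j20·0.005) = 1 + j0.1 → |·| ≈ 1.005, ∠ ≈ 5.71°
pole (1 + j20·0.004) = 1 + j0.08 → |·| ≈ 1.0032, ∠ ≈ 4.57°
|L| = 160 · 1.005 / (1.0032) ≈ 160.29
Gain = 20 log₁₀(160.29) ≈ 44.10 dB
∠L = (5.71°) − (4.57°) = 1.14°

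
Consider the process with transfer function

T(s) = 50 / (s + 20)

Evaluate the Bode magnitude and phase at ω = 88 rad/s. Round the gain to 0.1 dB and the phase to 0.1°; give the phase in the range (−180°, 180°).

-5.1 dB, -77.2°

Substitute s = j88:
Numerator: 50 = 50 + j0
Denominator: (j88) + 20 = 20 + j88
|N| = √(50² + 0²) ≈ 50, ∠N ≈ 0.00°
|D| = √(20² + 88²) ≈ 90.244, ∠D ≈ 77.20°
|T| = 50 / 90.244 ≈ 0.55405
Gain = 20 log₁₀(0.55405) ≈ -5.13 dB
∠T = 0.00° − 77.20° = -77.20°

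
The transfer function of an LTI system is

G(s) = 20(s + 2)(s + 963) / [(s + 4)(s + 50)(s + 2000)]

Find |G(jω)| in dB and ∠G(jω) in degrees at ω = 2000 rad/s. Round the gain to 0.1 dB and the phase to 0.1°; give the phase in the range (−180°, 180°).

-42.1 dB, -69.2°

At s = jω = j2000:
zero (s+2): 2 + j2000 → |·| = √(2²+2000²) = √4000004 ≈ 2000, ∠ = arctan(2000/2) ≈ 89.94°
zero (s+963): 963 + j2000 → |·| = √(963²+2000²) = √4927369 ≈ 2219.8, ∠ = arctan(2000/963) ≈ 64.29°
pole (s+4): 4 + j2000 → |·| = √(4²+2000²) = √4000016 ≈ 2000, ∠ = arctan(2000/4) ≈ 89.89°
pole (s+50): 50 + j2000 → |·| = √(50²+2000²) = √4002500 ≈ 2000.6, ∠ = arctan(2000/50) ≈ 88.57°
pole (s+2000): 2000 + j2000 → |·| = √(2000²+2000²) = √8000000 ≈ 2828.4, ∠ = arctan(2000/2000) ≈ 45.00°
|G| = 20 · 4.4396e+06 / 1.1317e+10 ≈ 0.0078459
Gain = 20 log₁₀(0.0078459) ≈ -42.11 dB
∠G = 154.23° − 223.46° = -69.23°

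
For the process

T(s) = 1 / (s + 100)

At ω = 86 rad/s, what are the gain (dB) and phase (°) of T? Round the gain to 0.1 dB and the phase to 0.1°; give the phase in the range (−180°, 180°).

At s = jω = j86:
pole (s+100): 100 + j86 → |·| = √(100²+86²) = √17396 ≈ 131.89, ∠ = arctan(86/100) ≈ 40.70°
|T| = 1 / 131.89 ≈ 0.0075821
Gain = 20 log₁₀(0.0075821) ≈ -42.40 dB
∠T = 0.00° − 40.70° = -40.70°

-42.4 dB, -40.7°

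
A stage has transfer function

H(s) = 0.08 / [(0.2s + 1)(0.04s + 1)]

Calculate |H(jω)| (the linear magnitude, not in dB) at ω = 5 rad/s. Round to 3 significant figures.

0.0555

At ω = 5 rad/s:
pole (1 + j5·0.2) = 1 + j1 → |·| ≈ 1.4142, ∠ ≈ 45.00°
pole (1 + j5·0.04) = 1 + j0.2 → |·| ≈ 1.0198, ∠ ≈ 11.31°
|H| = 0.08 · 1 / (1.4142 · 1.0198) ≈ 0.055471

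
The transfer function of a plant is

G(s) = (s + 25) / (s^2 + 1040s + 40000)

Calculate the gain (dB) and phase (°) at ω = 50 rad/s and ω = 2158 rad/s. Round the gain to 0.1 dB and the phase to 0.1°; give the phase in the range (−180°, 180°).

Substitute s = j50:
Numerator: (j50) + 25 = 25 + j50
Denominator: (j50)^2 + 1040(j50) + 40000 = 37500 + j52000
|N| = √(25² + 50²) ≈ 55.902, ∠N ≈ 63.43°
|D| = √(37500² + 52000²) ≈ 64111, ∠D ≈ 54.20°
|G| = 55.902 / 64111 ≈ 0.00087196
Gain = 20 log₁₀(0.00087196) ≈ -61.19 dB
∠G = 63.43° − 54.20° = 9.23°

Substitute s = j2158:
Numerator: (j2158) + 25 = 25 + j2158
Denominator: (j2158)^2 + 1040(j2158) + 40000 = -4616964 + j2244320
|N| = √(25² + 2158²) ≈ 2158.1, ∠N ≈ 89.34°
|D| = √(4616964² + 2244320²) ≈ 5.1335e+06, ∠D ≈ 154.08°
|G| = 2158.1 / 5.1335e+06 ≈ 0.0004204
Gain = 20 log₁₀(0.0004204) ≈ -67.53 dB
∠G = 89.34° − 154.08° = -64.74°

ω = 50: -61.2 dB, 9.2°; ω = 2158: -67.5 dB, -64.7°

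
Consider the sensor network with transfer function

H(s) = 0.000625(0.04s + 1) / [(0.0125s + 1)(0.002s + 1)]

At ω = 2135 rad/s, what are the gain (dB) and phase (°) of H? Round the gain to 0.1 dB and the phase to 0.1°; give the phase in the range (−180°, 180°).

At ω = 2135 rad/s:
zero (1 + j2135·0.04) = 1 + j85.4 → |·| ≈ 85.406, ∠ ≈ 89.33°
pole (1 + j2135·0.0125) = 1 + j26.6875 → |·| ≈ 26.706, ∠ ≈ 87.85°
pole (1 + j2135·0.002) = 1 + j4.27 → |·| ≈ 4.3855, ∠ ≈ 76.82°
|H| = 0.000625 · 85.406 / (26.706 · 4.3855) ≈ 0.00045576
Gain = 20 log₁₀(0.00045576) ≈ -66.83 dB
∠H = (89.33°) − (87.85° + 76.82°) = -75.34°

-66.8 dB, -75.3°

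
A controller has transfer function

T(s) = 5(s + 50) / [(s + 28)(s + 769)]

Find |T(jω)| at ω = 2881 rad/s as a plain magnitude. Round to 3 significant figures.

0.00168

At s = jω = j2881:
zero (s+50): 50 + j2881 → |·| = √(50²+2881²) = √8302661 ≈ 2881.4, ∠ = arctan(2881/50) ≈ 89.01°
pole (s+28): 28 + j2881 → |·| = √(28²+2881²) = √8300945 ≈ 2881.1, ∠ = arctan(2881/28) ≈ 89.44°
pole (s+769): 769 + j2881 → |·| = √(769²+2881²) = √8891522 ≈ 2981.9, ∠ = arctan(2881/769) ≈ 75.05°
|T| = 5 · 2881.4 / 8.5912e+06 ≈ 0.0016769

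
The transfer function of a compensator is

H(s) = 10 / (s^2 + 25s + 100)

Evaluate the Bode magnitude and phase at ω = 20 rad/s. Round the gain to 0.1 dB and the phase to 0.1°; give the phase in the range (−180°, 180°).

Substitute s = j20:
Numerator: 10 = 10 + j0
Denominator: (j20)^2 + 25(j20) + 100 = -300 + j500
|N| = √(10² + 0²) ≈ 10, ∠N ≈ 0.00°
|D| = √(300² + 500²) ≈ 583.1, ∠D ≈ 120.96°
|H| = 10 / 583.1 ≈ 0.01715
Gain = 20 log₁₀(0.01715) ≈ -35.31 dB
∠H = 0.00° − 120.96° = -120.96°

-35.3 dB, -121.0°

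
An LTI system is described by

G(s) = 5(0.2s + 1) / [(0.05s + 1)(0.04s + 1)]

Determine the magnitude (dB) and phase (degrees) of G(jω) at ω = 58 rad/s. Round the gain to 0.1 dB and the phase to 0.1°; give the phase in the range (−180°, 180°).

At ω = 58 rad/s:
zero (1 + j58·0.2) = 1 + j11.6 → |·| ≈ 11.643, ∠ ≈ 85.07°
pole (1 + j58·0.05) = 1 + j2.9 → |·| ≈ 3.0676, ∠ ≈ 70.97°
pole (1 + j58·0.04) = 1 + j2.32 → |·| ≈ 2.5263, ∠ ≈ 66.68°
|G| = 5 · 11.643 / (3.0676 · 2.5263) ≈ 7.5119
Gain = 20 log₁₀(7.5119) ≈ 17.51 dB
∠G = (85.07°) − (70.97° + 66.68°) = -52.58°

17.5 dB, -52.6°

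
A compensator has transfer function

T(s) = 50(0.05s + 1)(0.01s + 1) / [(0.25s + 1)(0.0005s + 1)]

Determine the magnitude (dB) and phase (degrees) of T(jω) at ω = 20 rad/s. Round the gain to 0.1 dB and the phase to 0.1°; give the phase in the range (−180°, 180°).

23.0 dB, -23.0°

At ω = 20 rad/s:
zero (1 + j20·0.05) = 1 + j1 → |·| ≈ 1.4142, ∠ ≈ 45.00°
zero (1 + j20·0.01) = 1 + j0.2 → |·| ≈ 1.0198, ∠ ≈ 11.31°
pole (1 + j20·0.25) = 1 + j5 → |·| ≈ 5.099, ∠ ≈ 78.69°
pole (1 + j20·0.0005) = 1 + j0.01 → |·| ≈ 1, ∠ ≈ 0.57°
|T| = 50 · 1.4142 · 1.0198 / (5.099 · 1) ≈ 14.142
Gain = 20 log₁₀(14.142) ≈ 23.01 dB
∠T = (45.00° + 11.31°) − (78.69° + 0.57°) = -22.95°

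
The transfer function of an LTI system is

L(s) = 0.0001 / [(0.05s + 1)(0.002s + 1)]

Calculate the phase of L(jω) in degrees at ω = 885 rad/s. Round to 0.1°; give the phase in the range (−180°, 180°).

At ω = 885 rad/s:
pole (1 + j885·0.05) = 1 + j44.25 → |·| ≈ 44.261, ∠ ≈ 88.71°
pole (1 + j885·0.002) = 1 + j1.77 → |·| ≈ 2.033, ∠ ≈ 60.53°
∠L = (0°) − (88.71° + 60.53°) = -149.24°

-149.2°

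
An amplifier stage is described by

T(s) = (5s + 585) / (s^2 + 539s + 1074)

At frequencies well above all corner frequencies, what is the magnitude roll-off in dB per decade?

Each pole contributes −20 dB/decade at high frequency; each zero contributes +20 dB/decade.
Net: 1 zero(s) − 2 pole(s) → -20 dB/decade.

-20 dB/decade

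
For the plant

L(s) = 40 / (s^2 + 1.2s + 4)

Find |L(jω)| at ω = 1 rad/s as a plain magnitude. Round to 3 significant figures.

12.4

At s = jω = j1:
quadratic: (j1)² + 1.2·j1 + 4 = 3 + j1.2 → |·| ≈ 3.2311, ∠ ≈ 21.80°
|L| = 40 / 3.2311 ≈ 12.38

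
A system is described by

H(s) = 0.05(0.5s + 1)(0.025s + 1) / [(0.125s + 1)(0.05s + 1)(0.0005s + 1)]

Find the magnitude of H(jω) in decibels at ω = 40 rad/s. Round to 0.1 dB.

-18.1 dB

At ω = 40 rad/s:
zero (1 + j40·0.5) = 1 + j20 → |·| ≈ 20.025, ∠ ≈ 87.14°
zero (1 + j40·0.025) = 1 + j1 → |·| ≈ 1.4142, ∠ ≈ 45.00°
pole (1 + j40·0.125) = 1 + j5 → |·| ≈ 5.099, ∠ ≈ 78.69°
pole (1 + j40·0.05) = 1 + j2 → |·| ≈ 2.2361, ∠ ≈ 63.43°
pole (1 + j40·0.0005) = 1 + j0.02 → |·| ≈ 1.0002, ∠ ≈ 1.15°
|H| = 0.05 · 20.025 · 1.4142 / (5.099 · 2.2361 · 1.0002) ≈ 0.12416
Gain = 20 log₁₀(0.12416) ≈ -18.12 dB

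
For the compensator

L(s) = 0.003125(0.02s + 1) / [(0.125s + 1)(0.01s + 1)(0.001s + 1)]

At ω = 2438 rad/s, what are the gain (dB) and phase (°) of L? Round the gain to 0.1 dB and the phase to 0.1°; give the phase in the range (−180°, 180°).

-102.2 dB, -156.3°

At ω = 2438 rad/s:
zero (1 + j2438·0.02) = 1 + j48.76 → |·| ≈ 48.77, ∠ ≈ 88.83°
pole (1 + j2438·0.125) = 1 + j304.75 → |·| ≈ 304.75, ∠ ≈ 89.81°
pole (1 + j2438·0.01) = 1 + j24.38 → |·| ≈ 24.4, ∠ ≈ 87.65°
pole (1 + j2438·0.001) = 1 + j2.438 → |·| ≈ 2.6351, ∠ ≈ 67.70°
|L| = 0.003125 · 48.77 / (304.75 · 24.4 · 2.6351) ≈ 7.7781e-06
Gain = 20 log₁₀(7.7781e-06) ≈ -102.18 dB
∠L = (88.83°) − (89.81° + 87.65° + 67.70°) = -156.33°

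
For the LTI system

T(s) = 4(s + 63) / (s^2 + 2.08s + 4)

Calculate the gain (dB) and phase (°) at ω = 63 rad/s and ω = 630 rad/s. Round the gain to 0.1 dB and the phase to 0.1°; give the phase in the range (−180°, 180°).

At s = jω = j63:
zero (s+63): 63 + j63 → |·| = √(63²+63²) = √7938 ≈ 89.095, ∠ = arctan(63/63) ≈ 45.00°
quadratic: (j63)² + 2.08·j63 + 4 = -3965 + j131.04 → |·| ≈ 3967.2, ∠ ≈ 178.11°
|T| = 4 · 89.095 / 3967.2 ≈ 0.089832
Gain = 20 log₁₀(0.089832) ≈ -20.93 dB
∠T = 45.00° − 178.11° = -133.11°

At s = jω = j630:
zero (s+63): 63 + j630 → |·| = √(63²+630²) = √400869 ≈ 633.14, ∠ = arctan(630/63) ≈ 84.29°
quadratic: (j630)² + 2.08·j630 + 4 = -396896 + j1310.4 → |·| ≈ 3.969e+05, ∠ ≈ 179.81°
|T| = 4 · 633.14 / 3.969e+05 ≈ 0.0063809
Gain = 20 log₁₀(0.0063809) ≈ -43.90 dB
∠T = 84.29° − 179.81° = -95.52°

ω = 63: -20.9 dB, -133.1°; ω = 630: -43.9 dB, -95.5°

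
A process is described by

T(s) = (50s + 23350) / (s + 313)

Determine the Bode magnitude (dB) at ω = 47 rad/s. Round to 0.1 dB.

Substitute s = j47:
Numerator: 50(j47) + 23350 = 23350 + j2350
Denominator: (j47) + 313 = 313 + j47
|N| = √(23350² + 2350²) ≈ 23468, ∠N ≈ 5.75°
|D| = √(313² + 47²) ≈ 316.51, ∠D ≈ 8.54°
|T| = 23468 / 316.51 ≈ 74.146
Gain = 20 log₁₀(74.146) ≈ 37.40 dB

37.4 dB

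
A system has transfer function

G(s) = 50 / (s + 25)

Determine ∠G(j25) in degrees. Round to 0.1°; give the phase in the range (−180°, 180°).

-45.0°

At s = jω = j25:
pole (s+25): 25 + j25 → |·| = √(25²+25²) = √1250 ≈ 35.355, ∠ = arctan(25/25) ≈ 45.00°
∠G = 0.00° − 45.00° = -45.00°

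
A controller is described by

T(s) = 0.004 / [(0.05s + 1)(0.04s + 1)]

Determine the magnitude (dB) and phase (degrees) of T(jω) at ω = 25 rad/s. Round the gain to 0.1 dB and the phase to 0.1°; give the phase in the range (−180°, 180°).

-55.1 dB, -96.3°

At ω = 25 rad/s:
pole (1 + j25·0.05) = 1 + j1.25 → |·| ≈ 1.6008, ∠ ≈ 51.34°
pole (1 + j25·0.04) = 1 + j1 → |·| ≈ 1.4142, ∠ ≈ 45.00°
|T| = 0.004 · 1 / (1.6008 · 1.4142) ≈ 0.0017669
Gain = 20 log₁₀(0.0017669) ≈ -55.06 dB
∠T = (0°) − (51.34° + 45.00°) = -96.34°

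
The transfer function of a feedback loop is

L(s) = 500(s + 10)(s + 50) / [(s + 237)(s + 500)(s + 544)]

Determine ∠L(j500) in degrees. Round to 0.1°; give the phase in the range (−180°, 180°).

20.9°

At s = jω = j500:
zero (s+10): 10 + j500 → |·| = √(10²+500²) = √250100 ≈ 500.1, ∠ = arctan(500/10) ≈ 88.85°
zero (s+50): 50 + j500 → |·| = √(50²+500²) = √252500 ≈ 502.49, ∠ = arctan(500/50) ≈ 84.29°
pole (s+237): 237 + j500 → |·| = √(237²+500²) = √306169 ≈ 553.33, ∠ = arctan(500/237) ≈ 64.64°
pole (s+500): 500 + j500 → |·| = √(500²+500²) = √500000 ≈ 707.11, ∠ = arctan(500/500) ≈ 45.00°
pole (s+544): 544 + j500 → |·| = √(544²+500²) = √545936 ≈ 738.87, ∠ = arctan(500/544) ≈ 42.59°
∠L = 173.14° − 152.23° = 20.91°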